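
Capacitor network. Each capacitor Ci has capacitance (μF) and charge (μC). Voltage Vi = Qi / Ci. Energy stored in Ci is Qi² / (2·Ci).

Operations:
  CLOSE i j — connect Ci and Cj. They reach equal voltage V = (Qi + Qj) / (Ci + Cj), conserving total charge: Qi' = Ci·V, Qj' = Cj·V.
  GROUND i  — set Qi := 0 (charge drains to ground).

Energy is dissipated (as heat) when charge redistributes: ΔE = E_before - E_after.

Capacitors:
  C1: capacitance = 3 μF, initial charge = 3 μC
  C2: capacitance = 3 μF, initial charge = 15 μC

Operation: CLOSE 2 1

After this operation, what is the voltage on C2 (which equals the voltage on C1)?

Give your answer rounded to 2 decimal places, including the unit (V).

Initial: C1(3μF, Q=3μC, V=1.00V), C2(3μF, Q=15μC, V=5.00V)
Op 1: CLOSE 2-1: Q_total=18.00, C_total=6.00, V=3.00; Q2=9.00, Q1=9.00; dissipated=12.000

Answer: 3.00 V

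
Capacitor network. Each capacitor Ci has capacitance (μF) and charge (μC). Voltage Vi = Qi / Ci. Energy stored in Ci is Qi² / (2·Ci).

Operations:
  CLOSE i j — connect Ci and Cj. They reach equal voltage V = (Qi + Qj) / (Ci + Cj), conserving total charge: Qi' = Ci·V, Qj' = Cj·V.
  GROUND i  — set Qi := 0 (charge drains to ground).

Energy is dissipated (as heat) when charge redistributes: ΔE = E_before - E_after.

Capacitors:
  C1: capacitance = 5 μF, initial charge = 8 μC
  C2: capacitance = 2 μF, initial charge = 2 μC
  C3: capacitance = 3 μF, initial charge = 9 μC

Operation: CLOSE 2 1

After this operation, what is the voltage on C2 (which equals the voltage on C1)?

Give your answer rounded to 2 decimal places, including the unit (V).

Answer: 1.43 V

Derivation:
Initial: C1(5μF, Q=8μC, V=1.60V), C2(2μF, Q=2μC, V=1.00V), C3(3μF, Q=9μC, V=3.00V)
Op 1: CLOSE 2-1: Q_total=10.00, C_total=7.00, V=1.43; Q2=2.86, Q1=7.14; dissipated=0.257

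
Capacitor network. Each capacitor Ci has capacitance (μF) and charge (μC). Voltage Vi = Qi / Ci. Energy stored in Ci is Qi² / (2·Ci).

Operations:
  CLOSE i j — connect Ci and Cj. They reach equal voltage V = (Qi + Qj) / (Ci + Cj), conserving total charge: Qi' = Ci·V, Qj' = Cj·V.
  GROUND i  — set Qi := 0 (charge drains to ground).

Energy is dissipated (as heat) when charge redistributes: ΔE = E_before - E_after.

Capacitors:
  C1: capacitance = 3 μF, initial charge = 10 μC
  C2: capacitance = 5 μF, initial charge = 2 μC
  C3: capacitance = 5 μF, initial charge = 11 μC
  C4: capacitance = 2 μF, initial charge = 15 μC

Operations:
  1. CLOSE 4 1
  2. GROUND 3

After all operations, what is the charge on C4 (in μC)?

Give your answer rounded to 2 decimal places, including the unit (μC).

Answer: 10.00 μC

Derivation:
Initial: C1(3μF, Q=10μC, V=3.33V), C2(5μF, Q=2μC, V=0.40V), C3(5μF, Q=11μC, V=2.20V), C4(2μF, Q=15μC, V=7.50V)
Op 1: CLOSE 4-1: Q_total=25.00, C_total=5.00, V=5.00; Q4=10.00, Q1=15.00; dissipated=10.417
Op 2: GROUND 3: Q3=0; energy lost=12.100
Final charges: Q1=15.00, Q2=2.00, Q3=0.00, Q4=10.00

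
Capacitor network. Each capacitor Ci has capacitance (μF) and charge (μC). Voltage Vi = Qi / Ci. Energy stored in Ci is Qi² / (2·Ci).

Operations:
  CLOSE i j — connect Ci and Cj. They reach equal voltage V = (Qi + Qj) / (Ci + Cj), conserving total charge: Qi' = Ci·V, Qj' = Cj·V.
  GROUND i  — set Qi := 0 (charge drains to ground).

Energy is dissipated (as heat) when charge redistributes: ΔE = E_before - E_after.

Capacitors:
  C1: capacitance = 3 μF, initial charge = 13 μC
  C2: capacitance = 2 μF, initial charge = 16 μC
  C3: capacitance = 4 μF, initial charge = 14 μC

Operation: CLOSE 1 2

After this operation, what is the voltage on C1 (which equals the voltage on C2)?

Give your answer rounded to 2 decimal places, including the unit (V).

Initial: C1(3μF, Q=13μC, V=4.33V), C2(2μF, Q=16μC, V=8.00V), C3(4μF, Q=14μC, V=3.50V)
Op 1: CLOSE 1-2: Q_total=29.00, C_total=5.00, V=5.80; Q1=17.40, Q2=11.60; dissipated=8.067

Answer: 5.80 V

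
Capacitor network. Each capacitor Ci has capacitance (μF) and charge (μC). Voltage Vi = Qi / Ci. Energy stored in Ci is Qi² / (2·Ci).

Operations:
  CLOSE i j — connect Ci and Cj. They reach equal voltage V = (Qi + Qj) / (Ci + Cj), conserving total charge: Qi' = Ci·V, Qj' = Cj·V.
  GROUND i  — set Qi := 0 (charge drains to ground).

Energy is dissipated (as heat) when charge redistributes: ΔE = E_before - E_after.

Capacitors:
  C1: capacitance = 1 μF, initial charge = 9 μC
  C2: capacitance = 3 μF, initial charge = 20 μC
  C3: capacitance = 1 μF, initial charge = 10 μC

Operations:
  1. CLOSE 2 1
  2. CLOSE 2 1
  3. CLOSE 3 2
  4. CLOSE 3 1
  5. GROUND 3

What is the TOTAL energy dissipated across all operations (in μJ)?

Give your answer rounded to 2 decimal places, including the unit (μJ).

Answer: 33.83 μJ

Derivation:
Initial: C1(1μF, Q=9μC, V=9.00V), C2(3μF, Q=20μC, V=6.67V), C3(1μF, Q=10μC, V=10.00V)
Op 1: CLOSE 2-1: Q_total=29.00, C_total=4.00, V=7.25; Q2=21.75, Q1=7.25; dissipated=2.042
Op 2: CLOSE 2-1: Q_total=29.00, C_total=4.00, V=7.25; Q2=21.75, Q1=7.25; dissipated=0.000
Op 3: CLOSE 3-2: Q_total=31.75, C_total=4.00, V=7.94; Q3=7.94, Q2=23.81; dissipated=2.836
Op 4: CLOSE 3-1: Q_total=15.19, C_total=2.00, V=7.59; Q3=7.59, Q1=7.59; dissipated=0.118
Op 5: GROUND 3: Q3=0; energy lost=28.833
Total dissipated: 33.828 μJ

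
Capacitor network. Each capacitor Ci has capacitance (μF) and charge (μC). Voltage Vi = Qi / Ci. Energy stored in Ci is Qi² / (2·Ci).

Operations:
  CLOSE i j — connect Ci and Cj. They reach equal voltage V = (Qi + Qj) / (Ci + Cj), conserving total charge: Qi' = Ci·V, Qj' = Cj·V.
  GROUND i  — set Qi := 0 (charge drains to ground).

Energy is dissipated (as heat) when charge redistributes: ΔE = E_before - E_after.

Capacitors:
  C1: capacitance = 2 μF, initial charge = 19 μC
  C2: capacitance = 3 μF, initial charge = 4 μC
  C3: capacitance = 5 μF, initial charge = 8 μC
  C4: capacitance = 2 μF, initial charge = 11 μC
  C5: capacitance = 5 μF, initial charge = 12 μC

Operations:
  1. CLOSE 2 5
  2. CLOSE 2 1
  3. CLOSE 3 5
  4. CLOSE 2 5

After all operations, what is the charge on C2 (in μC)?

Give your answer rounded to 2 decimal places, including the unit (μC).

Answer: 9.00 μC

Derivation:
Initial: C1(2μF, Q=19μC, V=9.50V), C2(3μF, Q=4μC, V=1.33V), C3(5μF, Q=8μC, V=1.60V), C4(2μF, Q=11μC, V=5.50V), C5(5μF, Q=12μC, V=2.40V)
Op 1: CLOSE 2-5: Q_total=16.00, C_total=8.00, V=2.00; Q2=6.00, Q5=10.00; dissipated=1.067
Op 2: CLOSE 2-1: Q_total=25.00, C_total=5.00, V=5.00; Q2=15.00, Q1=10.00; dissipated=33.750
Op 3: CLOSE 3-5: Q_total=18.00, C_total=10.00, V=1.80; Q3=9.00, Q5=9.00; dissipated=0.200
Op 4: CLOSE 2-5: Q_total=24.00, C_total=8.00, V=3.00; Q2=9.00, Q5=15.00; dissipated=9.600
Final charges: Q1=10.00, Q2=9.00, Q3=9.00, Q4=11.00, Q5=15.00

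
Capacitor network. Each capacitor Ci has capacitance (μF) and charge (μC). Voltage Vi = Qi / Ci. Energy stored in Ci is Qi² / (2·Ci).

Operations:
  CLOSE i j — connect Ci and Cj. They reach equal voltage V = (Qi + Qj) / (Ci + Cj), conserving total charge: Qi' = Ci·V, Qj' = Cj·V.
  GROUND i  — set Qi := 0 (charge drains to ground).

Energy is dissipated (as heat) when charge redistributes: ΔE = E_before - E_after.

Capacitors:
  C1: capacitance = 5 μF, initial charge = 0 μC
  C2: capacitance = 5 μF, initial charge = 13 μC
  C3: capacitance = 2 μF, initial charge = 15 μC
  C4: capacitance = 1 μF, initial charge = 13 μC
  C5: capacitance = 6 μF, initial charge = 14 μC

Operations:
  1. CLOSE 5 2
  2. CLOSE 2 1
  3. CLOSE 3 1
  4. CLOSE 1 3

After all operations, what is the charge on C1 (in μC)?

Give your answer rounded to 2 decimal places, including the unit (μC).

Initial: C1(5μF, Q=0μC, V=0.00V), C2(5μF, Q=13μC, V=2.60V), C3(2μF, Q=15μC, V=7.50V), C4(1μF, Q=13μC, V=13.00V), C5(6μF, Q=14μC, V=2.33V)
Op 1: CLOSE 5-2: Q_total=27.00, C_total=11.00, V=2.45; Q5=14.73, Q2=12.27; dissipated=0.097
Op 2: CLOSE 2-1: Q_total=12.27, C_total=10.00, V=1.23; Q2=6.14, Q1=6.14; dissipated=7.531
Op 3: CLOSE 3-1: Q_total=21.14, C_total=7.00, V=3.02; Q3=6.04, Q1=15.10; dissipated=28.105
Op 4: CLOSE 1-3: Q_total=21.14, C_total=7.00, V=3.02; Q1=15.10, Q3=6.04; dissipated=0.000
Final charges: Q1=15.10, Q2=6.14, Q3=6.04, Q4=13.00, Q5=14.73

Answer: 15.10 μC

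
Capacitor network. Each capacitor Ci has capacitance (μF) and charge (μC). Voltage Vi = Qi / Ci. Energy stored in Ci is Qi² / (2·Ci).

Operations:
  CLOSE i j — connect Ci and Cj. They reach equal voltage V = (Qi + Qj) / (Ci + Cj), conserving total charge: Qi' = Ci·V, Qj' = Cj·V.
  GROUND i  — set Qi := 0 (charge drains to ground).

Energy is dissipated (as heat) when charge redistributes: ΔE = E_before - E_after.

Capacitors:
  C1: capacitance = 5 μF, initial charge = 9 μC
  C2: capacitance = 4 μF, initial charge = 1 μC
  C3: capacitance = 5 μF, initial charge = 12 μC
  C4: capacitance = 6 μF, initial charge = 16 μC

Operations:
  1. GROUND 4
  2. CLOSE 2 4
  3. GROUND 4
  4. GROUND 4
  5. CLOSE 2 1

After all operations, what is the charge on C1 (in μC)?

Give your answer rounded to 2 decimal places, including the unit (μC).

Answer: 5.22 μC

Derivation:
Initial: C1(5μF, Q=9μC, V=1.80V), C2(4μF, Q=1μC, V=0.25V), C3(5μF, Q=12μC, V=2.40V), C4(6μF, Q=16μC, V=2.67V)
Op 1: GROUND 4: Q4=0; energy lost=21.333
Op 2: CLOSE 2-4: Q_total=1.00, C_total=10.00, V=0.10; Q2=0.40, Q4=0.60; dissipated=0.075
Op 3: GROUND 4: Q4=0; energy lost=0.030
Op 4: GROUND 4: Q4=0; energy lost=0.000
Op 5: CLOSE 2-1: Q_total=9.40, C_total=9.00, V=1.04; Q2=4.18, Q1=5.22; dissipated=3.211
Final charges: Q1=5.22, Q2=4.18, Q3=12.00, Q4=0.00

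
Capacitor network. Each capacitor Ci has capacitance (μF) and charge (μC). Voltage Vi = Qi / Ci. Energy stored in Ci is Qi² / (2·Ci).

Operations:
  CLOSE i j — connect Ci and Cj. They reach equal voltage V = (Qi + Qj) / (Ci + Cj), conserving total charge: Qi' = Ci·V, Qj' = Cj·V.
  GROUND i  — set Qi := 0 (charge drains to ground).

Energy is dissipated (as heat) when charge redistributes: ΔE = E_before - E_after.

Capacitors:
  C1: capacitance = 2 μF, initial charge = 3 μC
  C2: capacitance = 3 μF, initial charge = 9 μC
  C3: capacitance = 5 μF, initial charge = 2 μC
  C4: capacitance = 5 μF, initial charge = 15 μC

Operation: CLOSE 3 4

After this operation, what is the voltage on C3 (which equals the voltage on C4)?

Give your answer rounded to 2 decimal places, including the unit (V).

Initial: C1(2μF, Q=3μC, V=1.50V), C2(3μF, Q=9μC, V=3.00V), C3(5μF, Q=2μC, V=0.40V), C4(5μF, Q=15μC, V=3.00V)
Op 1: CLOSE 3-4: Q_total=17.00, C_total=10.00, V=1.70; Q3=8.50, Q4=8.50; dissipated=8.450

Answer: 1.70 V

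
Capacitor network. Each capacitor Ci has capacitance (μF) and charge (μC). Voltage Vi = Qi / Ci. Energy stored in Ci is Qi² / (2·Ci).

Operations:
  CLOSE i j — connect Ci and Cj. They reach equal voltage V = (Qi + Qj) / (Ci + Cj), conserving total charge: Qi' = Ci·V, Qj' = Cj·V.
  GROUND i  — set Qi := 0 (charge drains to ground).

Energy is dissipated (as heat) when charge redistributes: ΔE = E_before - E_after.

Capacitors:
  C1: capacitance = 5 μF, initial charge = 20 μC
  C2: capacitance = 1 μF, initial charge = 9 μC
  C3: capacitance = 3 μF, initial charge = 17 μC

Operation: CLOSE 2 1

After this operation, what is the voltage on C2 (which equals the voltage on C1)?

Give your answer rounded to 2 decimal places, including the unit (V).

Initial: C1(5μF, Q=20μC, V=4.00V), C2(1μF, Q=9μC, V=9.00V), C3(3μF, Q=17μC, V=5.67V)
Op 1: CLOSE 2-1: Q_total=29.00, C_total=6.00, V=4.83; Q2=4.83, Q1=24.17; dissipated=10.417

Answer: 4.83 V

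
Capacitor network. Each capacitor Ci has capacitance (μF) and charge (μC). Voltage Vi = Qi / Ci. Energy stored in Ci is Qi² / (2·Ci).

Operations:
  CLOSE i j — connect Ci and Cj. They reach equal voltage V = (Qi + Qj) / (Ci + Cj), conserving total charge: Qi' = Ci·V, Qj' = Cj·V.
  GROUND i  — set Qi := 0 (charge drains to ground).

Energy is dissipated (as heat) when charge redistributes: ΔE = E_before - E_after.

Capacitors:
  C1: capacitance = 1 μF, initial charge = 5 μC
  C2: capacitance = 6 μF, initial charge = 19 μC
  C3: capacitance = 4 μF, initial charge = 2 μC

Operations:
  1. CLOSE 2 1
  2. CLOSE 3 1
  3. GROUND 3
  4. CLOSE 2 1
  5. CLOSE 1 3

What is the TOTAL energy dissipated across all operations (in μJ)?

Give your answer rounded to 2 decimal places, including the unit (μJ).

Initial: C1(1μF, Q=5μC, V=5.00V), C2(6μF, Q=19μC, V=3.17V), C3(4μF, Q=2μC, V=0.50V)
Op 1: CLOSE 2-1: Q_total=24.00, C_total=7.00, V=3.43; Q2=20.57, Q1=3.43; dissipated=1.440
Op 2: CLOSE 3-1: Q_total=5.43, C_total=5.00, V=1.09; Q3=4.34, Q1=1.09; dissipated=3.431
Op 3: GROUND 3: Q3=0; energy lost=2.358
Op 4: CLOSE 2-1: Q_total=21.66, C_total=7.00, V=3.09; Q2=18.56, Q1=3.09; dissipated=2.352
Op 5: CLOSE 1-3: Q_total=3.09, C_total=5.00, V=0.62; Q1=0.62, Q3=2.48; dissipated=3.829
Total dissipated: 13.410 μJ

Answer: 13.41 μJ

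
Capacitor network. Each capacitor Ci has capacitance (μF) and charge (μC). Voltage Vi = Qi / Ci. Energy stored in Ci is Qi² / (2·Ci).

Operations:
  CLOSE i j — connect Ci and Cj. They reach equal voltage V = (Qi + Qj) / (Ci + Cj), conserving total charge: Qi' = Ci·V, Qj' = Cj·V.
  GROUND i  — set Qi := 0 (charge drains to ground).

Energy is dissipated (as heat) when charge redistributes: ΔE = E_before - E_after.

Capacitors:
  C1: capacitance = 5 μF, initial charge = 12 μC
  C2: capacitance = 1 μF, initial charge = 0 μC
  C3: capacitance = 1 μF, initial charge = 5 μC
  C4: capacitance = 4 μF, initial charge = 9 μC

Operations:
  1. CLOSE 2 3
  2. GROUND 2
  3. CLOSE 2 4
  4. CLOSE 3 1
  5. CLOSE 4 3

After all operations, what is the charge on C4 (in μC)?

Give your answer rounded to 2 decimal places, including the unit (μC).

Initial: C1(5μF, Q=12μC, V=2.40V), C2(1μF, Q=0μC, V=0.00V), C3(1μF, Q=5μC, V=5.00V), C4(4μF, Q=9μC, V=2.25V)
Op 1: CLOSE 2-3: Q_total=5.00, C_total=2.00, V=2.50; Q2=2.50, Q3=2.50; dissipated=6.250
Op 2: GROUND 2: Q2=0; energy lost=3.125
Op 3: CLOSE 2-4: Q_total=9.00, C_total=5.00, V=1.80; Q2=1.80, Q4=7.20; dissipated=2.025
Op 4: CLOSE 3-1: Q_total=14.50, C_total=6.00, V=2.42; Q3=2.42, Q1=12.08; dissipated=0.004
Op 5: CLOSE 4-3: Q_total=9.62, C_total=5.00, V=1.92; Q4=7.69, Q3=1.92; dissipated=0.152
Final charges: Q1=12.08, Q2=1.80, Q3=1.92, Q4=7.69

Answer: 7.69 μC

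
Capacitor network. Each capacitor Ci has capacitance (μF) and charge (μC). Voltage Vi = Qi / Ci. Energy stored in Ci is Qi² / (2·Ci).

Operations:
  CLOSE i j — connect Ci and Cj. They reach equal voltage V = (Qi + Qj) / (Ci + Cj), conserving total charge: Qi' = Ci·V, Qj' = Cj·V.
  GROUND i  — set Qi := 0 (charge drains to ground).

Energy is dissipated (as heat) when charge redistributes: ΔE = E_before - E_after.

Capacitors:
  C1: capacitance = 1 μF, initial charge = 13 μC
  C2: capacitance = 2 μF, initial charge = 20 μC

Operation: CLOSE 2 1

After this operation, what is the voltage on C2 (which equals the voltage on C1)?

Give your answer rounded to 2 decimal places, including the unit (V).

Initial: C1(1μF, Q=13μC, V=13.00V), C2(2μF, Q=20μC, V=10.00V)
Op 1: CLOSE 2-1: Q_total=33.00, C_total=3.00, V=11.00; Q2=22.00, Q1=11.00; dissipated=3.000

Answer: 11.00 V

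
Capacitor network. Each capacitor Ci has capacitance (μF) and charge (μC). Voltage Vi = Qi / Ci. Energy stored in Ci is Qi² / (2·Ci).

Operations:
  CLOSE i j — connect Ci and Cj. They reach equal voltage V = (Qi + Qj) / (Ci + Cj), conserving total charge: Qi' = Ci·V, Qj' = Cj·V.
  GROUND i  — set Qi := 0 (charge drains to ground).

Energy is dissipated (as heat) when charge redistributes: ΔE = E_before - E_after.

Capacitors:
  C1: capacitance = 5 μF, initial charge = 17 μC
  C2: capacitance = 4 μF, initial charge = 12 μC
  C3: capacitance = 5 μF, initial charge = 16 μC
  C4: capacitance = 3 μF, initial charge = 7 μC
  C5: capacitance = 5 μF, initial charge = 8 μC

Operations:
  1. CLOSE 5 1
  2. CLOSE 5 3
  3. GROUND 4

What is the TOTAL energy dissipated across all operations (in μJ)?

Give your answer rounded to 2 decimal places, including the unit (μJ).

Initial: C1(5μF, Q=17μC, V=3.40V), C2(4μF, Q=12μC, V=3.00V), C3(5μF, Q=16μC, V=3.20V), C4(3μF, Q=7μC, V=2.33V), C5(5μF, Q=8μC, V=1.60V)
Op 1: CLOSE 5-1: Q_total=25.00, C_total=10.00, V=2.50; Q5=12.50, Q1=12.50; dissipated=4.050
Op 2: CLOSE 5-3: Q_total=28.50, C_total=10.00, V=2.85; Q5=14.25, Q3=14.25; dissipated=0.613
Op 3: GROUND 4: Q4=0; energy lost=8.167
Total dissipated: 12.829 μJ

Answer: 12.83 μJ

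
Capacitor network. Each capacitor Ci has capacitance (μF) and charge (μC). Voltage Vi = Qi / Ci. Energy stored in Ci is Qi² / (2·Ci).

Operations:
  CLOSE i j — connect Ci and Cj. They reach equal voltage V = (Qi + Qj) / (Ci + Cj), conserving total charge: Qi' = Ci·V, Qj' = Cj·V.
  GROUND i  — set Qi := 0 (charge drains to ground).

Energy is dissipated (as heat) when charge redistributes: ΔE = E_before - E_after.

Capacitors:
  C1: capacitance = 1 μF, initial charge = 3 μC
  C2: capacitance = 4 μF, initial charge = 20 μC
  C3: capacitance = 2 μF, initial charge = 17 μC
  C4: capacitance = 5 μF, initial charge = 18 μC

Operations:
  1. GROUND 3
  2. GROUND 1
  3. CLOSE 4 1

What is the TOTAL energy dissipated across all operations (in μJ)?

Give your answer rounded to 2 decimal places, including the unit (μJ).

Answer: 82.15 μJ

Derivation:
Initial: C1(1μF, Q=3μC, V=3.00V), C2(4μF, Q=20μC, V=5.00V), C3(2μF, Q=17μC, V=8.50V), C4(5μF, Q=18μC, V=3.60V)
Op 1: GROUND 3: Q3=0; energy lost=72.250
Op 2: GROUND 1: Q1=0; energy lost=4.500
Op 3: CLOSE 4-1: Q_total=18.00, C_total=6.00, V=3.00; Q4=15.00, Q1=3.00; dissipated=5.400
Total dissipated: 82.150 μJ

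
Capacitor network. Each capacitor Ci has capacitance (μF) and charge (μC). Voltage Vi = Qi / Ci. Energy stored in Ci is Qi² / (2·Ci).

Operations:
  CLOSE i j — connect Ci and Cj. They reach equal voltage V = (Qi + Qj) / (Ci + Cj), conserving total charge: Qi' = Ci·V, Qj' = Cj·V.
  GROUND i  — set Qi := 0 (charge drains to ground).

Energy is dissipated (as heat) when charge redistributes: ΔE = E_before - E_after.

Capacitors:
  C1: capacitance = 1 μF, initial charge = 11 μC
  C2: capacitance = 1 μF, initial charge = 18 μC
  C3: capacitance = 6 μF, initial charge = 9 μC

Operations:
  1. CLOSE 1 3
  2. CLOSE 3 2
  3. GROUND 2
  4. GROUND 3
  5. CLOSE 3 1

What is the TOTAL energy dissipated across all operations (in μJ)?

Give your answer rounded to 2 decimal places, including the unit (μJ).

Answer: 228.67 μJ

Derivation:
Initial: C1(1μF, Q=11μC, V=11.00V), C2(1μF, Q=18μC, V=18.00V), C3(6μF, Q=9μC, V=1.50V)
Op 1: CLOSE 1-3: Q_total=20.00, C_total=7.00, V=2.86; Q1=2.86, Q3=17.14; dissipated=38.679
Op 2: CLOSE 3-2: Q_total=35.14, C_total=7.00, V=5.02; Q3=30.12, Q2=5.02; dissipated=98.274
Op 3: GROUND 2: Q2=0; energy lost=12.602
Op 4: GROUND 3: Q3=0; energy lost=75.613
Op 5: CLOSE 3-1: Q_total=2.86, C_total=7.00, V=0.41; Q3=2.45, Q1=0.41; dissipated=3.499
Total dissipated: 228.667 μJ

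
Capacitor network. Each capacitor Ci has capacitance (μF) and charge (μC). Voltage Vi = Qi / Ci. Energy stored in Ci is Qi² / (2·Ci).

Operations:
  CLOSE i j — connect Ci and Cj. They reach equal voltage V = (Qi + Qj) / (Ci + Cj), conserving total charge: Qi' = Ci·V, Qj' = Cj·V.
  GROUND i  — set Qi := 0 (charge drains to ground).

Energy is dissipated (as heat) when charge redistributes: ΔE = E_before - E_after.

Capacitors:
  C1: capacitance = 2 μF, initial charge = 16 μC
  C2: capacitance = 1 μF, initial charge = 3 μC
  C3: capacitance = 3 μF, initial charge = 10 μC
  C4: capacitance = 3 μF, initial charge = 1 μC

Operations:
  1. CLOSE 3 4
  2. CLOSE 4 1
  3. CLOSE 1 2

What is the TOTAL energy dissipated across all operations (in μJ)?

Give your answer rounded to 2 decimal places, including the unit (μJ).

Initial: C1(2μF, Q=16μC, V=8.00V), C2(1μF, Q=3μC, V=3.00V), C3(3μF, Q=10μC, V=3.33V), C4(3μF, Q=1μC, V=0.33V)
Op 1: CLOSE 3-4: Q_total=11.00, C_total=6.00, V=1.83; Q3=5.50, Q4=5.50; dissipated=6.750
Op 2: CLOSE 4-1: Q_total=21.50, C_total=5.00, V=4.30; Q4=12.90, Q1=8.60; dissipated=22.817
Op 3: CLOSE 1-2: Q_total=11.60, C_total=3.00, V=3.87; Q1=7.73, Q2=3.87; dissipated=0.563
Total dissipated: 30.130 μJ

Answer: 30.13 μJ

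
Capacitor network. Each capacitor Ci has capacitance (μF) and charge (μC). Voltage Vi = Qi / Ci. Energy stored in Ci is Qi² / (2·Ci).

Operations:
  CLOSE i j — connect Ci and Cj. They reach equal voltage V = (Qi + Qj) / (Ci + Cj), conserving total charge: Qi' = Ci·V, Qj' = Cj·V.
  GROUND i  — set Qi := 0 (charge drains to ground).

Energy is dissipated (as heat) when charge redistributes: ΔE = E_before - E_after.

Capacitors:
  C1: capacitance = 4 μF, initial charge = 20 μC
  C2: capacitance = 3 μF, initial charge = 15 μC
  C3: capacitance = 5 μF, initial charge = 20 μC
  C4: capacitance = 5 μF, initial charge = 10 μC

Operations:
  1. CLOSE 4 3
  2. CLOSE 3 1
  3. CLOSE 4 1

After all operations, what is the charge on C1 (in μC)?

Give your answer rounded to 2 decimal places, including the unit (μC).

Answer: 13.58 μC

Derivation:
Initial: C1(4μF, Q=20μC, V=5.00V), C2(3μF, Q=15μC, V=5.00V), C3(5μF, Q=20μC, V=4.00V), C4(5μF, Q=10μC, V=2.00V)
Op 1: CLOSE 4-3: Q_total=30.00, C_total=10.00, V=3.00; Q4=15.00, Q3=15.00; dissipated=5.000
Op 2: CLOSE 3-1: Q_total=35.00, C_total=9.00, V=3.89; Q3=19.44, Q1=15.56; dissipated=4.444
Op 3: CLOSE 4-1: Q_total=30.56, C_total=9.00, V=3.40; Q4=16.98, Q1=13.58; dissipated=0.878
Final charges: Q1=13.58, Q2=15.00, Q3=19.44, Q4=16.98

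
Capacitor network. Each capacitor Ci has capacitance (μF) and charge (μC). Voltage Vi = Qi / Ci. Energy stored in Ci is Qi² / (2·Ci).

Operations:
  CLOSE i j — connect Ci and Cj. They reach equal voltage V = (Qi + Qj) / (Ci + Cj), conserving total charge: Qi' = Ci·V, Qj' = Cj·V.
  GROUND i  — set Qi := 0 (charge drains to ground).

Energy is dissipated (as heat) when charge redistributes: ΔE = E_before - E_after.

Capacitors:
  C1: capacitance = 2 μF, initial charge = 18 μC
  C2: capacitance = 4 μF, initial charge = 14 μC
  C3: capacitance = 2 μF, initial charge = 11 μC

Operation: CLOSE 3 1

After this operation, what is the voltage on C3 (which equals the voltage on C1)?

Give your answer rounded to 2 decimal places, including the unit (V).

Initial: C1(2μF, Q=18μC, V=9.00V), C2(4μF, Q=14μC, V=3.50V), C3(2μF, Q=11μC, V=5.50V)
Op 1: CLOSE 3-1: Q_total=29.00, C_total=4.00, V=7.25; Q3=14.50, Q1=14.50; dissipated=6.125

Answer: 7.25 V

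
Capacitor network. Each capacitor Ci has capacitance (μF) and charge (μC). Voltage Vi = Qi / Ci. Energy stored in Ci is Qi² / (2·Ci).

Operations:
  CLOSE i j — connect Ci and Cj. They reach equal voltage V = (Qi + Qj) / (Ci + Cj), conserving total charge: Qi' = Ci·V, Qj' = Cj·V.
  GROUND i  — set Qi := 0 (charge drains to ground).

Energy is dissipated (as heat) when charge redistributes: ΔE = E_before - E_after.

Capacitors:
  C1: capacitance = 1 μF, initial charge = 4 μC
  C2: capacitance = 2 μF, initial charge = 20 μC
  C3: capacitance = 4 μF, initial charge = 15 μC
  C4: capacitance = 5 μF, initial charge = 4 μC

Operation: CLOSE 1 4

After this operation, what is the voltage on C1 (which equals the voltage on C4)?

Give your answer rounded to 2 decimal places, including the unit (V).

Initial: C1(1μF, Q=4μC, V=4.00V), C2(2μF, Q=20μC, V=10.00V), C3(4μF, Q=15μC, V=3.75V), C4(5μF, Q=4μC, V=0.80V)
Op 1: CLOSE 1-4: Q_total=8.00, C_total=6.00, V=1.33; Q1=1.33, Q4=6.67; dissipated=4.267

Answer: 1.33 V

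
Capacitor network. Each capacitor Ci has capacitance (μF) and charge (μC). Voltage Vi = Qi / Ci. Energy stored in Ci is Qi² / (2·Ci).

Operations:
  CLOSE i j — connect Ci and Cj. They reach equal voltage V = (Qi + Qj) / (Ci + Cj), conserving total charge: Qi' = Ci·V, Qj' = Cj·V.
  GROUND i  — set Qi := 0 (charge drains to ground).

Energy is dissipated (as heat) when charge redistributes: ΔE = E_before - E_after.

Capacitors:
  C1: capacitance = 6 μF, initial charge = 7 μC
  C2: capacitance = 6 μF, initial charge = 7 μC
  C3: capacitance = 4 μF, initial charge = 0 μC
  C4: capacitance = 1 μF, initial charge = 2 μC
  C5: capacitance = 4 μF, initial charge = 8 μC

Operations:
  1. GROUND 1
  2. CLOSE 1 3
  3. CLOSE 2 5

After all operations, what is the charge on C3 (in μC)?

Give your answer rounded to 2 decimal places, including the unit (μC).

Initial: C1(6μF, Q=7μC, V=1.17V), C2(6μF, Q=7μC, V=1.17V), C3(4μF, Q=0μC, V=0.00V), C4(1μF, Q=2μC, V=2.00V), C5(4μF, Q=8μC, V=2.00V)
Op 1: GROUND 1: Q1=0; energy lost=4.083
Op 2: CLOSE 1-3: Q_total=0.00, C_total=10.00, V=0.00; Q1=0.00, Q3=0.00; dissipated=0.000
Op 3: CLOSE 2-5: Q_total=15.00, C_total=10.00, V=1.50; Q2=9.00, Q5=6.00; dissipated=0.833
Final charges: Q1=0.00, Q2=9.00, Q3=0.00, Q4=2.00, Q5=6.00

Answer: 0.00 μC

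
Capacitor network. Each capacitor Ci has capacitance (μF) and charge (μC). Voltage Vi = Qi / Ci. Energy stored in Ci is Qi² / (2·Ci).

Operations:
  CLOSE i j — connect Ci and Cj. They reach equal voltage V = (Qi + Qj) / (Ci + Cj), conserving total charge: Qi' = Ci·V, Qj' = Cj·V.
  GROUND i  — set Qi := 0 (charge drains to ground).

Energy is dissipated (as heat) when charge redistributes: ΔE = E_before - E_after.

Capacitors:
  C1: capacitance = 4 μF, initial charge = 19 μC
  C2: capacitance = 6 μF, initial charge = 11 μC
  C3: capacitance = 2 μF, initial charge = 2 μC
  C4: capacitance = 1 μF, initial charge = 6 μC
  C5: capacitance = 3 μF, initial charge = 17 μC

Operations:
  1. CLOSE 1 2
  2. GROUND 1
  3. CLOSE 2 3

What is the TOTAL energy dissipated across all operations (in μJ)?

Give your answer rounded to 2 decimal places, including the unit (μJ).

Answer: 31.21 μJ

Derivation:
Initial: C1(4μF, Q=19μC, V=4.75V), C2(6μF, Q=11μC, V=1.83V), C3(2μF, Q=2μC, V=1.00V), C4(1μF, Q=6μC, V=6.00V), C5(3μF, Q=17μC, V=5.67V)
Op 1: CLOSE 1-2: Q_total=30.00, C_total=10.00, V=3.00; Q1=12.00, Q2=18.00; dissipated=10.208
Op 2: GROUND 1: Q1=0; energy lost=18.000
Op 3: CLOSE 2-3: Q_total=20.00, C_total=8.00, V=2.50; Q2=15.00, Q3=5.00; dissipated=3.000
Total dissipated: 31.208 μJ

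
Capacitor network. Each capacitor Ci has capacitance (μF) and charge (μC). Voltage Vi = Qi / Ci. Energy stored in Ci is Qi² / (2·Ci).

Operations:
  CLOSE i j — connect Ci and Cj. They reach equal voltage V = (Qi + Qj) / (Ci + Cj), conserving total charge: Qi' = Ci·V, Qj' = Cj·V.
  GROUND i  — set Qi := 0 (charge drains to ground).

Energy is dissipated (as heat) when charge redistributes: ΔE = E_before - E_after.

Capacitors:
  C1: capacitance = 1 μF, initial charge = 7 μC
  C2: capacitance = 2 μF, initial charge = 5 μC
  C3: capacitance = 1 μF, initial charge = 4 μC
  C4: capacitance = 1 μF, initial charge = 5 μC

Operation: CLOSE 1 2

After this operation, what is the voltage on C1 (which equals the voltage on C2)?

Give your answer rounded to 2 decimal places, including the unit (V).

Answer: 4.00 V

Derivation:
Initial: C1(1μF, Q=7μC, V=7.00V), C2(2μF, Q=5μC, V=2.50V), C3(1μF, Q=4μC, V=4.00V), C4(1μF, Q=5μC, V=5.00V)
Op 1: CLOSE 1-2: Q_total=12.00, C_total=3.00, V=4.00; Q1=4.00, Q2=8.00; dissipated=6.750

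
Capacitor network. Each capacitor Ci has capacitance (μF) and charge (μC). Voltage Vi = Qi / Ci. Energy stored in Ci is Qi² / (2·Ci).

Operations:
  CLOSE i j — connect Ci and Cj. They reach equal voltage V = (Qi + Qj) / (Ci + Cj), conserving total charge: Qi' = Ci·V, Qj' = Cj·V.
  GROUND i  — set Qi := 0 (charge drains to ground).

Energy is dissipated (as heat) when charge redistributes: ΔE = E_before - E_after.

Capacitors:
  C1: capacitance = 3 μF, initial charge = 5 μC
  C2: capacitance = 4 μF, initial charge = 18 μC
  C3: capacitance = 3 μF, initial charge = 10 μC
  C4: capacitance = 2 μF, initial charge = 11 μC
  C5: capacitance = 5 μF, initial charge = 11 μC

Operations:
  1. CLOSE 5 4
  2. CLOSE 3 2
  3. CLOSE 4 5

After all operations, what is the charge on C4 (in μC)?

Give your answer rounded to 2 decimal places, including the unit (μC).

Initial: C1(3μF, Q=5μC, V=1.67V), C2(4μF, Q=18μC, V=4.50V), C3(3μF, Q=10μC, V=3.33V), C4(2μF, Q=11μC, V=5.50V), C5(5μF, Q=11μC, V=2.20V)
Op 1: CLOSE 5-4: Q_total=22.00, C_total=7.00, V=3.14; Q5=15.71, Q4=6.29; dissipated=7.779
Op 2: CLOSE 3-2: Q_total=28.00, C_total=7.00, V=4.00; Q3=12.00, Q2=16.00; dissipated=1.167
Op 3: CLOSE 4-5: Q_total=22.00, C_total=7.00, V=3.14; Q4=6.29, Q5=15.71; dissipated=0.000
Final charges: Q1=5.00, Q2=16.00, Q3=12.00, Q4=6.29, Q5=15.71

Answer: 6.29 μC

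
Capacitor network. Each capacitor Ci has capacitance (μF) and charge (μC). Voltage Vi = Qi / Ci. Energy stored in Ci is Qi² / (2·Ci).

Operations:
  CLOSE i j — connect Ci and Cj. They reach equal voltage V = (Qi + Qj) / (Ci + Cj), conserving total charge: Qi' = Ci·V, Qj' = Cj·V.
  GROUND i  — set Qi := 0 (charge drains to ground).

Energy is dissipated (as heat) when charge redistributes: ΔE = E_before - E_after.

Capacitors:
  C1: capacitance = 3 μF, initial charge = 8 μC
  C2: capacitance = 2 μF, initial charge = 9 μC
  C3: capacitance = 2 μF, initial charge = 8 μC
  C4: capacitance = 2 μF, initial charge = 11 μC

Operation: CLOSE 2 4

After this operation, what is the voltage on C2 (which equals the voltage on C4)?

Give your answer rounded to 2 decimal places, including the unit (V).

Initial: C1(3μF, Q=8μC, V=2.67V), C2(2μF, Q=9μC, V=4.50V), C3(2μF, Q=8μC, V=4.00V), C4(2μF, Q=11μC, V=5.50V)
Op 1: CLOSE 2-4: Q_total=20.00, C_total=4.00, V=5.00; Q2=10.00, Q4=10.00; dissipated=0.500

Answer: 5.00 V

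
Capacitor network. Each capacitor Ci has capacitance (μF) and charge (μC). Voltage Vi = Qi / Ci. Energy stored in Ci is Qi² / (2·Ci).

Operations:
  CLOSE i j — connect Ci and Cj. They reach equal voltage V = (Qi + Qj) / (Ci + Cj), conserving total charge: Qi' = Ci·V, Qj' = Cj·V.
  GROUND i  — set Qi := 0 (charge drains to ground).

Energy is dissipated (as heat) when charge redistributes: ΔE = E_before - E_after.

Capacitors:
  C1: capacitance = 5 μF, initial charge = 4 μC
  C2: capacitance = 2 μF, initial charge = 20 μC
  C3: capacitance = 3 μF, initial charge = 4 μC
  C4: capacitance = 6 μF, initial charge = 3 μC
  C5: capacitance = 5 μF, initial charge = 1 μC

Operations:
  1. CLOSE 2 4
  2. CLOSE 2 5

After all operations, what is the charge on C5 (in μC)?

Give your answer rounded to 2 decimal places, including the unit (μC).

Initial: C1(5μF, Q=4μC, V=0.80V), C2(2μF, Q=20μC, V=10.00V), C3(3μF, Q=4μC, V=1.33V), C4(6μF, Q=3μC, V=0.50V), C5(5μF, Q=1μC, V=0.20V)
Op 1: CLOSE 2-4: Q_total=23.00, C_total=8.00, V=2.88; Q2=5.75, Q4=17.25; dissipated=67.688
Op 2: CLOSE 2-5: Q_total=6.75, C_total=7.00, V=0.96; Q2=1.93, Q5=4.82; dissipated=5.111
Final charges: Q1=4.00, Q2=1.93, Q3=4.00, Q4=17.25, Q5=4.82

Answer: 4.82 μC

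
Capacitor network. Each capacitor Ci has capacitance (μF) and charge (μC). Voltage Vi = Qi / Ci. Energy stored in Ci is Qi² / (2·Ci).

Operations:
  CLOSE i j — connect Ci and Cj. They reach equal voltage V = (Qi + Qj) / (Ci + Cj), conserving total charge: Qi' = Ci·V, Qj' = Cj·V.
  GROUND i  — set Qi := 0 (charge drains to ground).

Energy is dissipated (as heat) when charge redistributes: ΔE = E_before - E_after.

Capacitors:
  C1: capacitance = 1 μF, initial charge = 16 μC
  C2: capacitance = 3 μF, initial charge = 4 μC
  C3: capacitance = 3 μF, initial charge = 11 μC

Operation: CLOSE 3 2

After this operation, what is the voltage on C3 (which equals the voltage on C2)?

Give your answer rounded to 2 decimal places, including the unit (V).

Answer: 2.50 V

Derivation:
Initial: C1(1μF, Q=16μC, V=16.00V), C2(3μF, Q=4μC, V=1.33V), C3(3μF, Q=11μC, V=3.67V)
Op 1: CLOSE 3-2: Q_total=15.00, C_total=6.00, V=2.50; Q3=7.50, Q2=7.50; dissipated=4.083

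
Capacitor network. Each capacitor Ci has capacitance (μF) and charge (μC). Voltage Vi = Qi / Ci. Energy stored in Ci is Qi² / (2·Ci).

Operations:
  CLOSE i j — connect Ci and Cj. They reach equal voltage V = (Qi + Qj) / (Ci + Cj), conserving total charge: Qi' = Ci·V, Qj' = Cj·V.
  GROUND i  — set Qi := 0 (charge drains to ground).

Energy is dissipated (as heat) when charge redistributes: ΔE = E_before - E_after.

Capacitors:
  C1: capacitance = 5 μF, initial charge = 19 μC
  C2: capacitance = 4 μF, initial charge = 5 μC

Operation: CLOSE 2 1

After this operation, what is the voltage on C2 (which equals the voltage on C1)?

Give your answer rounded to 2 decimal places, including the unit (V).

Answer: 2.67 V

Derivation:
Initial: C1(5μF, Q=19μC, V=3.80V), C2(4μF, Q=5μC, V=1.25V)
Op 1: CLOSE 2-1: Q_total=24.00, C_total=9.00, V=2.67; Q2=10.67, Q1=13.33; dissipated=7.225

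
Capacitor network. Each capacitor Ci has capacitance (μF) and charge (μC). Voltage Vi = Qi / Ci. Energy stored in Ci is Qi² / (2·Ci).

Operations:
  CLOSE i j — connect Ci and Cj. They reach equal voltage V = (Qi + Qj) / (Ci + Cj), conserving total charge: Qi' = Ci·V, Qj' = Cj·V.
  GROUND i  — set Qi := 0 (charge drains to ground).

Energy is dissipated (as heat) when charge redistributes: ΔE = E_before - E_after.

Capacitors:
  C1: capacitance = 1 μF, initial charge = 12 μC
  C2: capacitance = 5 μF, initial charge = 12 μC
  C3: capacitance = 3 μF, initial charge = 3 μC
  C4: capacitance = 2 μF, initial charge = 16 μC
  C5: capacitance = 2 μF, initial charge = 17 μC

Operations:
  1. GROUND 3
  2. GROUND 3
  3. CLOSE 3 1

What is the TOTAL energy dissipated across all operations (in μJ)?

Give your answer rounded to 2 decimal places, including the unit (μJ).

Answer: 55.50 μJ

Derivation:
Initial: C1(1μF, Q=12μC, V=12.00V), C2(5μF, Q=12μC, V=2.40V), C3(3μF, Q=3μC, V=1.00V), C4(2μF, Q=16μC, V=8.00V), C5(2μF, Q=17μC, V=8.50V)
Op 1: GROUND 3: Q3=0; energy lost=1.500
Op 2: GROUND 3: Q3=0; energy lost=0.000
Op 3: CLOSE 3-1: Q_total=12.00, C_total=4.00, V=3.00; Q3=9.00, Q1=3.00; dissipated=54.000
Total dissipated: 55.500 μJ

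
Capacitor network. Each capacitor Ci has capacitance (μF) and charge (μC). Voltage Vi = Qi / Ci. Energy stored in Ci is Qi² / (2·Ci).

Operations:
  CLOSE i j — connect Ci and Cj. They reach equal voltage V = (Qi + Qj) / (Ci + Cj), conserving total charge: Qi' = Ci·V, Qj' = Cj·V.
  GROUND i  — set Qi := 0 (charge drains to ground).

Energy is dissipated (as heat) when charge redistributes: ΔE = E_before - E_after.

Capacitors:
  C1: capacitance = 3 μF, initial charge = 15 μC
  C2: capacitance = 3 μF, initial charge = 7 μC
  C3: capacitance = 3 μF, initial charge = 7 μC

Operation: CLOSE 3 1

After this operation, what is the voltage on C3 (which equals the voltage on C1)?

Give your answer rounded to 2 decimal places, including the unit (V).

Answer: 3.67 V

Derivation:
Initial: C1(3μF, Q=15μC, V=5.00V), C2(3μF, Q=7μC, V=2.33V), C3(3μF, Q=7μC, V=2.33V)
Op 1: CLOSE 3-1: Q_total=22.00, C_total=6.00, V=3.67; Q3=11.00, Q1=11.00; dissipated=5.333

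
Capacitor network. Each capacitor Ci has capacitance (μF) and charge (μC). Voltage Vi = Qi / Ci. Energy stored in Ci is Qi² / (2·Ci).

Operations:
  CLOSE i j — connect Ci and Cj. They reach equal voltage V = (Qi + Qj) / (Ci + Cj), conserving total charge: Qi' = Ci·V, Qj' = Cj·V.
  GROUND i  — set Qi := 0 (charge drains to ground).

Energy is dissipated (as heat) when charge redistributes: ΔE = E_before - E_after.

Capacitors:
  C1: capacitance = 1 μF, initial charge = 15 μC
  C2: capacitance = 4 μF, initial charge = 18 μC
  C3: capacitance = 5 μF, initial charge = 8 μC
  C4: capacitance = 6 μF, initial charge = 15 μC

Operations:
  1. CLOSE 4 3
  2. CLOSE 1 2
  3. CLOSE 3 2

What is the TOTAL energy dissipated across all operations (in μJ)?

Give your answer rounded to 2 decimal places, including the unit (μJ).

Initial: C1(1μF, Q=15μC, V=15.00V), C2(4μF, Q=18μC, V=4.50V), C3(5μF, Q=8μC, V=1.60V), C4(6μF, Q=15μC, V=2.50V)
Op 1: CLOSE 4-3: Q_total=23.00, C_total=11.00, V=2.09; Q4=12.55, Q3=10.45; dissipated=1.105
Op 2: CLOSE 1-2: Q_total=33.00, C_total=5.00, V=6.60; Q1=6.60, Q2=26.40; dissipated=44.100
Op 3: CLOSE 3-2: Q_total=36.85, C_total=9.00, V=4.09; Q3=20.47, Q2=16.38; dissipated=22.591
Total dissipated: 67.796 μJ

Answer: 67.80 μJ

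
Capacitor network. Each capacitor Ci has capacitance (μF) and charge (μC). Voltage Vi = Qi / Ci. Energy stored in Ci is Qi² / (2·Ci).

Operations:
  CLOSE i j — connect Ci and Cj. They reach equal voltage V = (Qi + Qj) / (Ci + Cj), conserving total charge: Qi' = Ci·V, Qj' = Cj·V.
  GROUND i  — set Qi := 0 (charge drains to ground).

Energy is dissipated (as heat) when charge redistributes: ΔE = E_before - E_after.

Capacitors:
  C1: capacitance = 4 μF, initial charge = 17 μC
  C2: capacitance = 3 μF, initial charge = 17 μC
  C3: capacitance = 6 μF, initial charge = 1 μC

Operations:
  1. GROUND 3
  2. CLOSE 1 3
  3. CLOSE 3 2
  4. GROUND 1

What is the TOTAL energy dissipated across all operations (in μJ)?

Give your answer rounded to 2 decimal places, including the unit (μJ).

Answer: 43.27 μJ

Derivation:
Initial: C1(4μF, Q=17μC, V=4.25V), C2(3μF, Q=17μC, V=5.67V), C3(6μF, Q=1μC, V=0.17V)
Op 1: GROUND 3: Q3=0; energy lost=0.083
Op 2: CLOSE 1-3: Q_total=17.00, C_total=10.00, V=1.70; Q1=6.80, Q3=10.20; dissipated=21.675
Op 3: CLOSE 3-2: Q_total=27.20, C_total=9.00, V=3.02; Q3=18.13, Q2=9.07; dissipated=15.734
Op 4: GROUND 1: Q1=0; energy lost=5.780
Total dissipated: 43.273 μJ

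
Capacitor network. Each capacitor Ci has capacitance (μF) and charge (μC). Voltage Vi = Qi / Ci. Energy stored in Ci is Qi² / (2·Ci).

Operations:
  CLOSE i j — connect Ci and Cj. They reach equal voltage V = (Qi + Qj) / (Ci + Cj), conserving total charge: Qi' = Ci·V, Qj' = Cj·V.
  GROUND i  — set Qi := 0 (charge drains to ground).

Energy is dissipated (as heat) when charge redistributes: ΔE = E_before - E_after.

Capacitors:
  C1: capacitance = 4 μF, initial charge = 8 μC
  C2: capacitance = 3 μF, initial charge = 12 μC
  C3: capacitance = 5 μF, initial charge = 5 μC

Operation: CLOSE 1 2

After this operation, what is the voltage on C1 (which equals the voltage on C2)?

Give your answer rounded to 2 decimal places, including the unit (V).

Answer: 2.86 V

Derivation:
Initial: C1(4μF, Q=8μC, V=2.00V), C2(3μF, Q=12μC, V=4.00V), C3(5μF, Q=5μC, V=1.00V)
Op 1: CLOSE 1-2: Q_total=20.00, C_total=7.00, V=2.86; Q1=11.43, Q2=8.57; dissipated=3.429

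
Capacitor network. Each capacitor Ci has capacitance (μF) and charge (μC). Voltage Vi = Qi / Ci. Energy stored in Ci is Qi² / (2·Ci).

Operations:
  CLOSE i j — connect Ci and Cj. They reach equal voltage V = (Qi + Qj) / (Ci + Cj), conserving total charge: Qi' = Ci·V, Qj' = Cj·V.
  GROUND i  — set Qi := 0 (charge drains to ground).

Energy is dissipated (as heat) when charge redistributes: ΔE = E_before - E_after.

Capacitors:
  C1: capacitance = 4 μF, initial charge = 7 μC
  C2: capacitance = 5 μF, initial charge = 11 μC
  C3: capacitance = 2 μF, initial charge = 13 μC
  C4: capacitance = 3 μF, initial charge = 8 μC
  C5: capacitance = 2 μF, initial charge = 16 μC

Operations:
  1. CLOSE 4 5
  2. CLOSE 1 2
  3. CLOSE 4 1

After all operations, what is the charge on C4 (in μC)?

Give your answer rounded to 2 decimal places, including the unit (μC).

Initial: C1(4μF, Q=7μC, V=1.75V), C2(5μF, Q=11μC, V=2.20V), C3(2μF, Q=13μC, V=6.50V), C4(3μF, Q=8μC, V=2.67V), C5(2μF, Q=16μC, V=8.00V)
Op 1: CLOSE 4-5: Q_total=24.00, C_total=5.00, V=4.80; Q4=14.40, Q5=9.60; dissipated=17.067
Op 2: CLOSE 1-2: Q_total=18.00, C_total=9.00, V=2.00; Q1=8.00, Q2=10.00; dissipated=0.225
Op 3: CLOSE 4-1: Q_total=22.40, C_total=7.00, V=3.20; Q4=9.60, Q1=12.80; dissipated=6.720
Final charges: Q1=12.80, Q2=10.00, Q3=13.00, Q4=9.60, Q5=9.60

Answer: 9.60 μC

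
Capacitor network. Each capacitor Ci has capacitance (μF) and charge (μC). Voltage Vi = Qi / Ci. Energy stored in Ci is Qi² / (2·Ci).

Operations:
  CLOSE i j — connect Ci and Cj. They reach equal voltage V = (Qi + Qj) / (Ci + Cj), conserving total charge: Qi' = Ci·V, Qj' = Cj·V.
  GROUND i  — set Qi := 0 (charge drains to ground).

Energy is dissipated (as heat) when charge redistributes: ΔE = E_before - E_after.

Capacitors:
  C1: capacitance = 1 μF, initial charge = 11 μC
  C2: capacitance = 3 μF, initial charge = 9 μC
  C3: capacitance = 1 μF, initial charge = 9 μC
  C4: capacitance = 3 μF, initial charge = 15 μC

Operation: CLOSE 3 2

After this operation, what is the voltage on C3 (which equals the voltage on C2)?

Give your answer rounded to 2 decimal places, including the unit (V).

Initial: C1(1μF, Q=11μC, V=11.00V), C2(3μF, Q=9μC, V=3.00V), C3(1μF, Q=9μC, V=9.00V), C4(3μF, Q=15μC, V=5.00V)
Op 1: CLOSE 3-2: Q_total=18.00, C_total=4.00, V=4.50; Q3=4.50, Q2=13.50; dissipated=13.500

Answer: 4.50 V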